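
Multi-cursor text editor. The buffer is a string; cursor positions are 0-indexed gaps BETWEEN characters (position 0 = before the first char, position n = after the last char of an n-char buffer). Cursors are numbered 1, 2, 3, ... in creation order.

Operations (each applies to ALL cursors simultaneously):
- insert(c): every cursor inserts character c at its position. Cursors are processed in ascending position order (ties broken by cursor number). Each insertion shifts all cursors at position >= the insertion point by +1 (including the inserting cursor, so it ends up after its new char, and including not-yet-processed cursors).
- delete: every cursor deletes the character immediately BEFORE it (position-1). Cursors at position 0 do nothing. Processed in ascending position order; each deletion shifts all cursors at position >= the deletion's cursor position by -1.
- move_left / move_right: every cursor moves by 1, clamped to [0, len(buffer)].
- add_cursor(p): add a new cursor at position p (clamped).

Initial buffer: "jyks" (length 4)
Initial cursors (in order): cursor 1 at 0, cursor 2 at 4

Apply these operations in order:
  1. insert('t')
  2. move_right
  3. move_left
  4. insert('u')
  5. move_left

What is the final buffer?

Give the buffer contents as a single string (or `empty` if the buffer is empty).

After op 1 (insert('t')): buffer="tjykst" (len 6), cursors c1@1 c2@6, authorship 1....2
After op 2 (move_right): buffer="tjykst" (len 6), cursors c1@2 c2@6, authorship 1....2
After op 3 (move_left): buffer="tjykst" (len 6), cursors c1@1 c2@5, authorship 1....2
After op 4 (insert('u')): buffer="tujyksut" (len 8), cursors c1@2 c2@7, authorship 11....22
After op 5 (move_left): buffer="tujyksut" (len 8), cursors c1@1 c2@6, authorship 11....22

Answer: tujyksut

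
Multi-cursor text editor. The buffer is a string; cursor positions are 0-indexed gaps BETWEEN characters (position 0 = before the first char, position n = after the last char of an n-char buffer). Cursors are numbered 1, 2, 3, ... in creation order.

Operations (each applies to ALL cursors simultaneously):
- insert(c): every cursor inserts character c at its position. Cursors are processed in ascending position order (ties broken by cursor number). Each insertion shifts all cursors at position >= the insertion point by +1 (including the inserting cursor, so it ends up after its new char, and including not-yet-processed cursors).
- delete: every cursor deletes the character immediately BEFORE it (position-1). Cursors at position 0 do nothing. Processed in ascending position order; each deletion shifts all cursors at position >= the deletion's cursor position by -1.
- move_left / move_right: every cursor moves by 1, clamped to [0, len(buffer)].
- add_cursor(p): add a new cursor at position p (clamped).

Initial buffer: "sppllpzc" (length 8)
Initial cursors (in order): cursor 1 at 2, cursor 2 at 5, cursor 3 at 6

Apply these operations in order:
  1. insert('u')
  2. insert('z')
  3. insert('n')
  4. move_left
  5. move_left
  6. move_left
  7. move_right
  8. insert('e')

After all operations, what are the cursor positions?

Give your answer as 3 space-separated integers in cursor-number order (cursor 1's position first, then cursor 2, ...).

After op 1 (insert('u')): buffer="spupllupuzc" (len 11), cursors c1@3 c2@7 c3@9, authorship ..1...2.3..
After op 2 (insert('z')): buffer="spuzplluzpuzzc" (len 14), cursors c1@4 c2@9 c3@12, authorship ..11...22.33..
After op 3 (insert('n')): buffer="spuznplluznpuznzc" (len 17), cursors c1@5 c2@11 c3@15, authorship ..111...222.333..
After op 4 (move_left): buffer="spuznplluznpuznzc" (len 17), cursors c1@4 c2@10 c3@14, authorship ..111...222.333..
After op 5 (move_left): buffer="spuznplluznpuznzc" (len 17), cursors c1@3 c2@9 c3@13, authorship ..111...222.333..
After op 6 (move_left): buffer="spuznplluznpuznzc" (len 17), cursors c1@2 c2@8 c3@12, authorship ..111...222.333..
After op 7 (move_right): buffer="spuznplluznpuznzc" (len 17), cursors c1@3 c2@9 c3@13, authorship ..111...222.333..
After op 8 (insert('e')): buffer="spueznpllueznpueznzc" (len 20), cursors c1@4 c2@11 c3@16, authorship ..1111...2222.3333..

Answer: 4 11 16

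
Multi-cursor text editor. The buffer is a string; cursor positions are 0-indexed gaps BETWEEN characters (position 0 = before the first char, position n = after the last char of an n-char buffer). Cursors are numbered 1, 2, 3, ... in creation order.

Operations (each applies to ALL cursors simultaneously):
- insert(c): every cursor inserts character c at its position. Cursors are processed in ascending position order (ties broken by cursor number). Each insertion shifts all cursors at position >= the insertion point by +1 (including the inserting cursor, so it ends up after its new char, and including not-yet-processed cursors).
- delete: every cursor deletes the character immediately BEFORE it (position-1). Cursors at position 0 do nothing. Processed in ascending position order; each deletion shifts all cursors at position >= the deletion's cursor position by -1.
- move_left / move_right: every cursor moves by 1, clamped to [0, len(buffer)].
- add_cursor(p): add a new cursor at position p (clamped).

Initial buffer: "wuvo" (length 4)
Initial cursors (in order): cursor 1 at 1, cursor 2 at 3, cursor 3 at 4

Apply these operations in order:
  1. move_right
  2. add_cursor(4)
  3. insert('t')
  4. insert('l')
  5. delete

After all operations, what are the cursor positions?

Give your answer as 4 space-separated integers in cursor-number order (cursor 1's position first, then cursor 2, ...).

After op 1 (move_right): buffer="wuvo" (len 4), cursors c1@2 c2@4 c3@4, authorship ....
After op 2 (add_cursor(4)): buffer="wuvo" (len 4), cursors c1@2 c2@4 c3@4 c4@4, authorship ....
After op 3 (insert('t')): buffer="wutvottt" (len 8), cursors c1@3 c2@8 c3@8 c4@8, authorship ..1..234
After op 4 (insert('l')): buffer="wutlvotttlll" (len 12), cursors c1@4 c2@12 c3@12 c4@12, authorship ..11..234234
After op 5 (delete): buffer="wutvottt" (len 8), cursors c1@3 c2@8 c3@8 c4@8, authorship ..1..234

Answer: 3 8 8 8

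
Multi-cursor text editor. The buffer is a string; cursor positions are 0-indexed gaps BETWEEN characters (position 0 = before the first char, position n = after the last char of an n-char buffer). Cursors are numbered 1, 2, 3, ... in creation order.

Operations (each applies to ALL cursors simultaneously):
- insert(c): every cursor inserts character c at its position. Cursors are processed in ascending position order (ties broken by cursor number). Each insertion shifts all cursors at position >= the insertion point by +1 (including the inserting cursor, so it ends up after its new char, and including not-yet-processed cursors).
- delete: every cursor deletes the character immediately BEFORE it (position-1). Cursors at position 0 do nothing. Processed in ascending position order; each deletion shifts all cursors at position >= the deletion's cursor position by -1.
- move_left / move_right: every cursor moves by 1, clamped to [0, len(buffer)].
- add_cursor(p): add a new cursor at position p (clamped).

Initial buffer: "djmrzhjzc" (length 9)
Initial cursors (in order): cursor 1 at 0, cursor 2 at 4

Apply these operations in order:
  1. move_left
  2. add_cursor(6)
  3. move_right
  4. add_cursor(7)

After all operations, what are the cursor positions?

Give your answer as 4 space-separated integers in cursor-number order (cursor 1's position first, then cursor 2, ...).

After op 1 (move_left): buffer="djmrzhjzc" (len 9), cursors c1@0 c2@3, authorship .........
After op 2 (add_cursor(6)): buffer="djmrzhjzc" (len 9), cursors c1@0 c2@3 c3@6, authorship .........
After op 3 (move_right): buffer="djmrzhjzc" (len 9), cursors c1@1 c2@4 c3@7, authorship .........
After op 4 (add_cursor(7)): buffer="djmrzhjzc" (len 9), cursors c1@1 c2@4 c3@7 c4@7, authorship .........

Answer: 1 4 7 7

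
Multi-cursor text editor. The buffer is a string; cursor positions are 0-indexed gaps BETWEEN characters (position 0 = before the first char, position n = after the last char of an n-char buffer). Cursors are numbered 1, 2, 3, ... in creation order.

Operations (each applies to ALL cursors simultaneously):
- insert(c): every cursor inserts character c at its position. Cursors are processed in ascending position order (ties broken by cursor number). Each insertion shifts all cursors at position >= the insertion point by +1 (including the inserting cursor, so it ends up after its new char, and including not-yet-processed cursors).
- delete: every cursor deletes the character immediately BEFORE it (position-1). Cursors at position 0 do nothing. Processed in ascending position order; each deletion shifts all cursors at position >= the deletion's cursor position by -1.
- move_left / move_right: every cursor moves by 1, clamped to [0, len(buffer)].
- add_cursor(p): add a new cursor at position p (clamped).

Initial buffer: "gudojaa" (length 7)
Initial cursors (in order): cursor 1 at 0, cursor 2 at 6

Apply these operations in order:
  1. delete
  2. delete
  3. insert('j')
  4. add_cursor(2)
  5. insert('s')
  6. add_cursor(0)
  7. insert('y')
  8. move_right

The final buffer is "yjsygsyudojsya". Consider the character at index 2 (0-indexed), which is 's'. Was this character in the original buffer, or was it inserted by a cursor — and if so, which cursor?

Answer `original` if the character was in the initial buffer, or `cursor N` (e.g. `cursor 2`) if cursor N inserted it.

Answer: cursor 1

Derivation:
After op 1 (delete): buffer="gudoja" (len 6), cursors c1@0 c2@5, authorship ......
After op 2 (delete): buffer="gudoa" (len 5), cursors c1@0 c2@4, authorship .....
After op 3 (insert('j')): buffer="jgudoja" (len 7), cursors c1@1 c2@6, authorship 1....2.
After op 4 (add_cursor(2)): buffer="jgudoja" (len 7), cursors c1@1 c3@2 c2@6, authorship 1....2.
After op 5 (insert('s')): buffer="jsgsudojsa" (len 10), cursors c1@2 c3@4 c2@9, authorship 11.3...22.
After op 6 (add_cursor(0)): buffer="jsgsudojsa" (len 10), cursors c4@0 c1@2 c3@4 c2@9, authorship 11.3...22.
After op 7 (insert('y')): buffer="yjsygsyudojsya" (len 14), cursors c4@1 c1@4 c3@7 c2@13, authorship 4111.33...222.
After op 8 (move_right): buffer="yjsygsyudojsya" (len 14), cursors c4@2 c1@5 c3@8 c2@14, authorship 4111.33...222.
Authorship (.=original, N=cursor N): 4 1 1 1 . 3 3 . . . 2 2 2 .
Index 2: author = 1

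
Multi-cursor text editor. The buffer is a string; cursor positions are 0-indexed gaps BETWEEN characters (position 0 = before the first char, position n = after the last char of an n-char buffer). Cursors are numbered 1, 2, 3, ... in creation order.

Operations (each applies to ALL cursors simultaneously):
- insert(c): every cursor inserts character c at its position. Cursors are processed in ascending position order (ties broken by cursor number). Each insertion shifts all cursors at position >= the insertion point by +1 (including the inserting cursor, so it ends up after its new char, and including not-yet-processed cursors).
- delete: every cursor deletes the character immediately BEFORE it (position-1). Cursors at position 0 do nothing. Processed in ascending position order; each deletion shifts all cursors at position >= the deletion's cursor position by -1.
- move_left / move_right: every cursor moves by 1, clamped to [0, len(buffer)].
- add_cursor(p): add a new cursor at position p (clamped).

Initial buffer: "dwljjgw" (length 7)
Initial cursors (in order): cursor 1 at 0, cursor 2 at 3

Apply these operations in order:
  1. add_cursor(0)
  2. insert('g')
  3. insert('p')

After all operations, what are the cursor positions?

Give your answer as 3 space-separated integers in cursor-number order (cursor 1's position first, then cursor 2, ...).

Answer: 4 9 4

Derivation:
After op 1 (add_cursor(0)): buffer="dwljjgw" (len 7), cursors c1@0 c3@0 c2@3, authorship .......
After op 2 (insert('g')): buffer="ggdwlgjjgw" (len 10), cursors c1@2 c3@2 c2@6, authorship 13...2....
After op 3 (insert('p')): buffer="ggppdwlgpjjgw" (len 13), cursors c1@4 c3@4 c2@9, authorship 1313...22....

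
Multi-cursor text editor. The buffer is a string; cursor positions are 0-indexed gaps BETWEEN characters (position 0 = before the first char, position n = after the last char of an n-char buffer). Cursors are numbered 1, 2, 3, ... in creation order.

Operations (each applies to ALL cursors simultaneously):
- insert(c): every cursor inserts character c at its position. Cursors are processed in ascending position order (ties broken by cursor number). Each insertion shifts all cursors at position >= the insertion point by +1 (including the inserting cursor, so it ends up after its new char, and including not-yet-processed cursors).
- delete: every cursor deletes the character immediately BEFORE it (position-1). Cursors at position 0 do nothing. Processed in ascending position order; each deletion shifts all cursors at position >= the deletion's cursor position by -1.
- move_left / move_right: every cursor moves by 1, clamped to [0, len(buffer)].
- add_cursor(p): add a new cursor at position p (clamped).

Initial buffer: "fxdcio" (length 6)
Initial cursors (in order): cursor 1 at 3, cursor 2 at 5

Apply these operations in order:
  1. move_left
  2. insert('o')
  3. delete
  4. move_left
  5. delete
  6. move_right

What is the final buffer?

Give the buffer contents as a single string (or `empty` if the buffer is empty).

After op 1 (move_left): buffer="fxdcio" (len 6), cursors c1@2 c2@4, authorship ......
After op 2 (insert('o')): buffer="fxodcoio" (len 8), cursors c1@3 c2@6, authorship ..1..2..
After op 3 (delete): buffer="fxdcio" (len 6), cursors c1@2 c2@4, authorship ......
After op 4 (move_left): buffer="fxdcio" (len 6), cursors c1@1 c2@3, authorship ......
After op 5 (delete): buffer="xcio" (len 4), cursors c1@0 c2@1, authorship ....
After op 6 (move_right): buffer="xcio" (len 4), cursors c1@1 c2@2, authorship ....

Answer: xcio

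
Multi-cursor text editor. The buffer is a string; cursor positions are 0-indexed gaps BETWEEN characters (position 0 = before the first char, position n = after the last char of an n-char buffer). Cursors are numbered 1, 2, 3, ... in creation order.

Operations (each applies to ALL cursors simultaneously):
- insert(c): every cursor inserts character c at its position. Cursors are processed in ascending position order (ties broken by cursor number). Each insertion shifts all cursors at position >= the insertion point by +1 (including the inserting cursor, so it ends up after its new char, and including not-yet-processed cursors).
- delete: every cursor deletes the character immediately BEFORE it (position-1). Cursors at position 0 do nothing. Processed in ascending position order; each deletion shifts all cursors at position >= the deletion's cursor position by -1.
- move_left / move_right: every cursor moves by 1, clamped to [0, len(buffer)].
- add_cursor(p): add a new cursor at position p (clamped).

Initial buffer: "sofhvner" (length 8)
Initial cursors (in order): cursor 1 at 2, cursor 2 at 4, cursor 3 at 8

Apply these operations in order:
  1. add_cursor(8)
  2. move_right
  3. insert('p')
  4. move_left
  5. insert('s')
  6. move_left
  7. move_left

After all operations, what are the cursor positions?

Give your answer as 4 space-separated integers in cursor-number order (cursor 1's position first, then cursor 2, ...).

Answer: 2 6 13 13

Derivation:
After op 1 (add_cursor(8)): buffer="sofhvner" (len 8), cursors c1@2 c2@4 c3@8 c4@8, authorship ........
After op 2 (move_right): buffer="sofhvner" (len 8), cursors c1@3 c2@5 c3@8 c4@8, authorship ........
After op 3 (insert('p')): buffer="sofphvpnerpp" (len 12), cursors c1@4 c2@7 c3@12 c4@12, authorship ...1..2...34
After op 4 (move_left): buffer="sofphvpnerpp" (len 12), cursors c1@3 c2@6 c3@11 c4@11, authorship ...1..2...34
After op 5 (insert('s')): buffer="sofsphvspnerpssp" (len 16), cursors c1@4 c2@8 c3@15 c4@15, authorship ...11..22...3344
After op 6 (move_left): buffer="sofsphvspnerpssp" (len 16), cursors c1@3 c2@7 c3@14 c4@14, authorship ...11..22...3344
After op 7 (move_left): buffer="sofsphvspnerpssp" (len 16), cursors c1@2 c2@6 c3@13 c4@13, authorship ...11..22...3344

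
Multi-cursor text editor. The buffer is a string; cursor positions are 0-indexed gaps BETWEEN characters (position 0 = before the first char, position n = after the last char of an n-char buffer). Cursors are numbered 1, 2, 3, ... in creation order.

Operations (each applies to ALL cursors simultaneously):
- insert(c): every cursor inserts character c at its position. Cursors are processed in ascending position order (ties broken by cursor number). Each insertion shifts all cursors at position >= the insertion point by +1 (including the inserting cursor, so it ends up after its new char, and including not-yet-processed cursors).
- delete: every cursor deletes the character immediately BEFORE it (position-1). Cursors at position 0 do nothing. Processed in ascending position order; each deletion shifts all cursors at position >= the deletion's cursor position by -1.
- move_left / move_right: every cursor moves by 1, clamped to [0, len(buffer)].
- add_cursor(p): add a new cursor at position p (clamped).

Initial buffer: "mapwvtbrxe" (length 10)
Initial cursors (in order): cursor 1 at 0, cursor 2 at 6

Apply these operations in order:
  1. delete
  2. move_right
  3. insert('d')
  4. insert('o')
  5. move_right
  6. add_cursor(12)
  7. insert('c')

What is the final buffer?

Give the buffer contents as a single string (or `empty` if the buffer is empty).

After op 1 (delete): buffer="mapwvbrxe" (len 9), cursors c1@0 c2@5, authorship .........
After op 2 (move_right): buffer="mapwvbrxe" (len 9), cursors c1@1 c2@6, authorship .........
After op 3 (insert('d')): buffer="mdapwvbdrxe" (len 11), cursors c1@2 c2@8, authorship .1.....2...
After op 4 (insert('o')): buffer="mdoapwvbdorxe" (len 13), cursors c1@3 c2@10, authorship .11.....22...
After op 5 (move_right): buffer="mdoapwvbdorxe" (len 13), cursors c1@4 c2@11, authorship .11.....22...
After op 6 (add_cursor(12)): buffer="mdoapwvbdorxe" (len 13), cursors c1@4 c2@11 c3@12, authorship .11.....22...
After op 7 (insert('c')): buffer="mdoacpwvbdorcxce" (len 16), cursors c1@5 c2@13 c3@15, authorship .11.1....22.2.3.

Answer: mdoacpwvbdorcxce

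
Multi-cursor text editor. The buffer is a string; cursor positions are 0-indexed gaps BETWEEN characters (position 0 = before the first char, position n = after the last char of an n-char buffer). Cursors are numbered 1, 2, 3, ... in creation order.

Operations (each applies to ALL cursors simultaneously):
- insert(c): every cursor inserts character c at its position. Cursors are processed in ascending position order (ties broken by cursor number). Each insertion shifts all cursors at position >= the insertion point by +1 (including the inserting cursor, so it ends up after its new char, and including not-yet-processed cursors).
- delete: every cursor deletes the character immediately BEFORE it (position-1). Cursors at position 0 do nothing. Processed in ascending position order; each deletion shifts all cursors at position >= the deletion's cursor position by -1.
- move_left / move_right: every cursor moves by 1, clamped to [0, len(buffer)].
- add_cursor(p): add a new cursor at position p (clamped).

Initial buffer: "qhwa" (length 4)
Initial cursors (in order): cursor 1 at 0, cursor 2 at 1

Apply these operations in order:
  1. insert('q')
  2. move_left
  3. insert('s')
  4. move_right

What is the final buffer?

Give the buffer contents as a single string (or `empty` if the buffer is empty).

After op 1 (insert('q')): buffer="qqqhwa" (len 6), cursors c1@1 c2@3, authorship 1.2...
After op 2 (move_left): buffer="qqqhwa" (len 6), cursors c1@0 c2@2, authorship 1.2...
After op 3 (insert('s')): buffer="sqqsqhwa" (len 8), cursors c1@1 c2@4, authorship 11.22...
After op 4 (move_right): buffer="sqqsqhwa" (len 8), cursors c1@2 c2@5, authorship 11.22...

Answer: sqqsqhwa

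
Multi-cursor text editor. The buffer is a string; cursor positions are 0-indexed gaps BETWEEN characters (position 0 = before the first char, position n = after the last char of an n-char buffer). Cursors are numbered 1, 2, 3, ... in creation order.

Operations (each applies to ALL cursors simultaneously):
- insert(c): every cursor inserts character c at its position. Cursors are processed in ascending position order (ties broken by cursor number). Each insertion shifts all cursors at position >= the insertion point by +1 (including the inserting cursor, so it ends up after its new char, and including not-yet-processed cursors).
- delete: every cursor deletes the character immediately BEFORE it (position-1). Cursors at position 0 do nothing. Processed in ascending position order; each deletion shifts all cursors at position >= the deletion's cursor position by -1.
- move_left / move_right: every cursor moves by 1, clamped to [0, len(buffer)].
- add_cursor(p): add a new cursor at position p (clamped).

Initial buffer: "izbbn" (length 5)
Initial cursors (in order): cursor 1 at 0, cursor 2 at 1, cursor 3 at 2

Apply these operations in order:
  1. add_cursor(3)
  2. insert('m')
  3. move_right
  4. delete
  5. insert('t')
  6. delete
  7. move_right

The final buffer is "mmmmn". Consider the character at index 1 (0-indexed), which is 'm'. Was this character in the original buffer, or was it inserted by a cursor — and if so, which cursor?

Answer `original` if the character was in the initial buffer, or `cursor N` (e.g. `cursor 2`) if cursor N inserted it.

Answer: cursor 2

Derivation:
After op 1 (add_cursor(3)): buffer="izbbn" (len 5), cursors c1@0 c2@1 c3@2 c4@3, authorship .....
After op 2 (insert('m')): buffer="mimzmbmbn" (len 9), cursors c1@1 c2@3 c3@5 c4@7, authorship 1.2.3.4..
After op 3 (move_right): buffer="mimzmbmbn" (len 9), cursors c1@2 c2@4 c3@6 c4@8, authorship 1.2.3.4..
After op 4 (delete): buffer="mmmmn" (len 5), cursors c1@1 c2@2 c3@3 c4@4, authorship 1234.
After op 5 (insert('t')): buffer="mtmtmtmtn" (len 9), cursors c1@2 c2@4 c3@6 c4@8, authorship 11223344.
After op 6 (delete): buffer="mmmmn" (len 5), cursors c1@1 c2@2 c3@3 c4@4, authorship 1234.
After op 7 (move_right): buffer="mmmmn" (len 5), cursors c1@2 c2@3 c3@4 c4@5, authorship 1234.
Authorship (.=original, N=cursor N): 1 2 3 4 .
Index 1: author = 2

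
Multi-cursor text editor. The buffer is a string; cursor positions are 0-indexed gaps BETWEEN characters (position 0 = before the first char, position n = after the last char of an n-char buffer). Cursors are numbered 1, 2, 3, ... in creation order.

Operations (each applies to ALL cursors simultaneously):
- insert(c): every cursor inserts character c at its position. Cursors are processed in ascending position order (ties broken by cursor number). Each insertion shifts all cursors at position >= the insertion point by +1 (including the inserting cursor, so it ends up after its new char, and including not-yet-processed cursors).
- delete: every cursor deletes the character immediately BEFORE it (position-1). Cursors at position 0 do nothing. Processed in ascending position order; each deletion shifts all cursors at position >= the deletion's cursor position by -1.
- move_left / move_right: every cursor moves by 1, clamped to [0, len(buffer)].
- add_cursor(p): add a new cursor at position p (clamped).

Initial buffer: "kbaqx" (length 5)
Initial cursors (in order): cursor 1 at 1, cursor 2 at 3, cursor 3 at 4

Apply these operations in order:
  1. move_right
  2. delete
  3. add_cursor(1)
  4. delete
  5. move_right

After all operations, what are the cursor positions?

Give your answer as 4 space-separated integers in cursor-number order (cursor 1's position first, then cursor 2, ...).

Answer: 0 0 0 0

Derivation:
After op 1 (move_right): buffer="kbaqx" (len 5), cursors c1@2 c2@4 c3@5, authorship .....
After op 2 (delete): buffer="ka" (len 2), cursors c1@1 c2@2 c3@2, authorship ..
After op 3 (add_cursor(1)): buffer="ka" (len 2), cursors c1@1 c4@1 c2@2 c3@2, authorship ..
After op 4 (delete): buffer="" (len 0), cursors c1@0 c2@0 c3@0 c4@0, authorship 
After op 5 (move_right): buffer="" (len 0), cursors c1@0 c2@0 c3@0 c4@0, authorship 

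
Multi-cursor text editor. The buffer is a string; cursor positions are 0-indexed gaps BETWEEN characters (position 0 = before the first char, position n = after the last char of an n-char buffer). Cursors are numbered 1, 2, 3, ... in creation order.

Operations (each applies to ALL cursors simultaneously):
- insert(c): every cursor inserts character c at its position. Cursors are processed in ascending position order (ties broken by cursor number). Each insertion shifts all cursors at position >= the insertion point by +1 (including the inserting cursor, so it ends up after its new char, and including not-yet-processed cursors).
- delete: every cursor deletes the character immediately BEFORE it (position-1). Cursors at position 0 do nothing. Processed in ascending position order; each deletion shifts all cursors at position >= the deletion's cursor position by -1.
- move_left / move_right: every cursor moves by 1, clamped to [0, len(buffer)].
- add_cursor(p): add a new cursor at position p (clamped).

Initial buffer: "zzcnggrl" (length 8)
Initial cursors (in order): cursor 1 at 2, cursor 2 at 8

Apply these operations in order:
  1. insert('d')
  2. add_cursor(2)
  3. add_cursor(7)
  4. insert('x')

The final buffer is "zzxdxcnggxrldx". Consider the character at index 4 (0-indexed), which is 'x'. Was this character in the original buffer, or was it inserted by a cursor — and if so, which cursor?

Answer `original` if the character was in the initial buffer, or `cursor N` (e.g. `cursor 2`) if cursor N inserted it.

Answer: cursor 1

Derivation:
After op 1 (insert('d')): buffer="zzdcnggrld" (len 10), cursors c1@3 c2@10, authorship ..1......2
After op 2 (add_cursor(2)): buffer="zzdcnggrld" (len 10), cursors c3@2 c1@3 c2@10, authorship ..1......2
After op 3 (add_cursor(7)): buffer="zzdcnggrld" (len 10), cursors c3@2 c1@3 c4@7 c2@10, authorship ..1......2
After op 4 (insert('x')): buffer="zzxdxcnggxrldx" (len 14), cursors c3@3 c1@5 c4@10 c2@14, authorship ..311....4..22
Authorship (.=original, N=cursor N): . . 3 1 1 . . . . 4 . . 2 2
Index 4: author = 1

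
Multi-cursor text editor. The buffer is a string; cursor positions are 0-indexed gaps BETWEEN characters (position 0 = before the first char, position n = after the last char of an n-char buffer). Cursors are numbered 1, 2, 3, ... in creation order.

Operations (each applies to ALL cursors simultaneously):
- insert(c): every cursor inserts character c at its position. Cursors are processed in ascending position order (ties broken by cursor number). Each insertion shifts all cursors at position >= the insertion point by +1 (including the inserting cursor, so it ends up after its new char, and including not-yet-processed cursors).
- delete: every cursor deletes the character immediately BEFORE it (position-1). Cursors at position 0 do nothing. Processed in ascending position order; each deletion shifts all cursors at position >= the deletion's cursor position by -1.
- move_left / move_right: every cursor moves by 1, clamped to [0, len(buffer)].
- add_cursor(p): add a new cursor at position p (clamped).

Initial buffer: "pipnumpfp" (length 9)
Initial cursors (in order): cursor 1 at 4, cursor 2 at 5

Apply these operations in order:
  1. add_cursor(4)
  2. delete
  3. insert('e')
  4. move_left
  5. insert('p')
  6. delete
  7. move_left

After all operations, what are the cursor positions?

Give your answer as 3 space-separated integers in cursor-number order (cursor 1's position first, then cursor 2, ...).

Answer: 3 3 3

Derivation:
After op 1 (add_cursor(4)): buffer="pipnumpfp" (len 9), cursors c1@4 c3@4 c2@5, authorship .........
After op 2 (delete): buffer="pimpfp" (len 6), cursors c1@2 c2@2 c3@2, authorship ......
After op 3 (insert('e')): buffer="pieeempfp" (len 9), cursors c1@5 c2@5 c3@5, authorship ..123....
After op 4 (move_left): buffer="pieeempfp" (len 9), cursors c1@4 c2@4 c3@4, authorship ..123....
After op 5 (insert('p')): buffer="pieepppempfp" (len 12), cursors c1@7 c2@7 c3@7, authorship ..121233....
After op 6 (delete): buffer="pieeempfp" (len 9), cursors c1@4 c2@4 c3@4, authorship ..123....
After op 7 (move_left): buffer="pieeempfp" (len 9), cursors c1@3 c2@3 c3@3, authorship ..123....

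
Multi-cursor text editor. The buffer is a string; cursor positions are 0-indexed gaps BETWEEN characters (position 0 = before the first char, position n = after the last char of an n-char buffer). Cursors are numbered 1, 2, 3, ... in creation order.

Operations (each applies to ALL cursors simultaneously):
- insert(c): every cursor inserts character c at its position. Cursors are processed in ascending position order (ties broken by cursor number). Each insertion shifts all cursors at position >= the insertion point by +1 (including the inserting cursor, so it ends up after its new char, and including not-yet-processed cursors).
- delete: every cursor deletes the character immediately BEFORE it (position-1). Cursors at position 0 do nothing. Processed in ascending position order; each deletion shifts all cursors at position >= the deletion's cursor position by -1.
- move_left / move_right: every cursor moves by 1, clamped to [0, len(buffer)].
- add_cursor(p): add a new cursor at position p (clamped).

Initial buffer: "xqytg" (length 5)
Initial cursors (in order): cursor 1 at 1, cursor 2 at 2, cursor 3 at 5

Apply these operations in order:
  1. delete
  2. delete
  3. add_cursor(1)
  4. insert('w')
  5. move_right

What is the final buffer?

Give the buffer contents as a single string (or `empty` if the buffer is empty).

Answer: wwyww

Derivation:
After op 1 (delete): buffer="yt" (len 2), cursors c1@0 c2@0 c3@2, authorship ..
After op 2 (delete): buffer="y" (len 1), cursors c1@0 c2@0 c3@1, authorship .
After op 3 (add_cursor(1)): buffer="y" (len 1), cursors c1@0 c2@0 c3@1 c4@1, authorship .
After op 4 (insert('w')): buffer="wwyww" (len 5), cursors c1@2 c2@2 c3@5 c4@5, authorship 12.34
After op 5 (move_right): buffer="wwyww" (len 5), cursors c1@3 c2@3 c3@5 c4@5, authorship 12.34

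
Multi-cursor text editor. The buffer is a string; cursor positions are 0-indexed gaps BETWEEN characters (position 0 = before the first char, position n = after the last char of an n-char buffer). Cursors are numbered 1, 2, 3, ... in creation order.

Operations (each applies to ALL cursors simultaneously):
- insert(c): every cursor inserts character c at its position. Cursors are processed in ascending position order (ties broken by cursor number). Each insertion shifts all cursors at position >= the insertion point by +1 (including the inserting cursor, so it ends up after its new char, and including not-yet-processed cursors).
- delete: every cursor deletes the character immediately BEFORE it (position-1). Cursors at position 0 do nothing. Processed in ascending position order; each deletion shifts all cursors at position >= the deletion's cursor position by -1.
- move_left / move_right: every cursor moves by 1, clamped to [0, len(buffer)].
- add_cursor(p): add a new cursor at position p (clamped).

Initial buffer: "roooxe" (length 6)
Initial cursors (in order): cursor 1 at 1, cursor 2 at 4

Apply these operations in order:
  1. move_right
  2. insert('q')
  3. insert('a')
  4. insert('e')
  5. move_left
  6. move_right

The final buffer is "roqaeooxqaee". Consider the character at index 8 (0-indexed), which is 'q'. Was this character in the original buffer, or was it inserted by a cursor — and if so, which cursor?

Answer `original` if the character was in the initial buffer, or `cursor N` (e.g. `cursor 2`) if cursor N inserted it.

Answer: cursor 2

Derivation:
After op 1 (move_right): buffer="roooxe" (len 6), cursors c1@2 c2@5, authorship ......
After op 2 (insert('q')): buffer="roqooxqe" (len 8), cursors c1@3 c2@7, authorship ..1...2.
After op 3 (insert('a')): buffer="roqaooxqae" (len 10), cursors c1@4 c2@9, authorship ..11...22.
After op 4 (insert('e')): buffer="roqaeooxqaee" (len 12), cursors c1@5 c2@11, authorship ..111...222.
After op 5 (move_left): buffer="roqaeooxqaee" (len 12), cursors c1@4 c2@10, authorship ..111...222.
After op 6 (move_right): buffer="roqaeooxqaee" (len 12), cursors c1@5 c2@11, authorship ..111...222.
Authorship (.=original, N=cursor N): . . 1 1 1 . . . 2 2 2 .
Index 8: author = 2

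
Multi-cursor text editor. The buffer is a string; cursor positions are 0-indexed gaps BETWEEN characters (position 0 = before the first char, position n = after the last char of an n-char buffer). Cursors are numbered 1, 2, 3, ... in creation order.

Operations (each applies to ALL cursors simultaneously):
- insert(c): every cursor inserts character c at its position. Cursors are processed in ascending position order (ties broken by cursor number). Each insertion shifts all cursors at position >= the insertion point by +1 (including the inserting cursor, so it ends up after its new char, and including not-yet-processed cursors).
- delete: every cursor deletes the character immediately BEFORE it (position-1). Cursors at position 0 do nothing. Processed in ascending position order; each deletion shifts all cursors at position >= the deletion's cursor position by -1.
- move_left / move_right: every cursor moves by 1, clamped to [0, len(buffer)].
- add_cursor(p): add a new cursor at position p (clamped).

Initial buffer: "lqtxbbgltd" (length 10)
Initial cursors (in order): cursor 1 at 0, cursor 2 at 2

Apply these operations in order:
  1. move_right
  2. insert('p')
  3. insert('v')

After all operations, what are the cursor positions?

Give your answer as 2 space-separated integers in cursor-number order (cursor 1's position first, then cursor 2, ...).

Answer: 3 7

Derivation:
After op 1 (move_right): buffer="lqtxbbgltd" (len 10), cursors c1@1 c2@3, authorship ..........
After op 2 (insert('p')): buffer="lpqtpxbbgltd" (len 12), cursors c1@2 c2@5, authorship .1..2.......
After op 3 (insert('v')): buffer="lpvqtpvxbbgltd" (len 14), cursors c1@3 c2@7, authorship .11..22.......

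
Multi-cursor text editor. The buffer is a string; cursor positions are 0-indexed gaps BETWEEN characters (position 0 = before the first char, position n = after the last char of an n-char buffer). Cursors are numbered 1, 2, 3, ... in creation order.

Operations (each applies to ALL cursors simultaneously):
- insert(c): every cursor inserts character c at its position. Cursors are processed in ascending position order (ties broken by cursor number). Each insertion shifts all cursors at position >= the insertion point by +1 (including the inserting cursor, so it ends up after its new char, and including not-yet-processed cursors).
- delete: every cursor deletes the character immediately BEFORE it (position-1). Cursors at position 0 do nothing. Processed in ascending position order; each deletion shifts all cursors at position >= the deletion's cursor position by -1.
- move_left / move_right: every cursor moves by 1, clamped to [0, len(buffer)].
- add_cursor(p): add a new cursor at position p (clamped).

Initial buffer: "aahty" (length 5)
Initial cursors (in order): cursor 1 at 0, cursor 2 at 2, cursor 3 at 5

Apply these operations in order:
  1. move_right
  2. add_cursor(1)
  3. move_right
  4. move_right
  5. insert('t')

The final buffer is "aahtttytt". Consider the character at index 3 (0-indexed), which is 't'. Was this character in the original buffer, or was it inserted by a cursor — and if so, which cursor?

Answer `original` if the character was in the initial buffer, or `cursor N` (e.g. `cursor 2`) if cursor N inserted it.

After op 1 (move_right): buffer="aahty" (len 5), cursors c1@1 c2@3 c3@5, authorship .....
After op 2 (add_cursor(1)): buffer="aahty" (len 5), cursors c1@1 c4@1 c2@3 c3@5, authorship .....
After op 3 (move_right): buffer="aahty" (len 5), cursors c1@2 c4@2 c2@4 c3@5, authorship .....
After op 4 (move_right): buffer="aahty" (len 5), cursors c1@3 c4@3 c2@5 c3@5, authorship .....
After op 5 (insert('t')): buffer="aahtttytt" (len 9), cursors c1@5 c4@5 c2@9 c3@9, authorship ...14..23
Authorship (.=original, N=cursor N): . . . 1 4 . . 2 3
Index 3: author = 1

Answer: cursor 1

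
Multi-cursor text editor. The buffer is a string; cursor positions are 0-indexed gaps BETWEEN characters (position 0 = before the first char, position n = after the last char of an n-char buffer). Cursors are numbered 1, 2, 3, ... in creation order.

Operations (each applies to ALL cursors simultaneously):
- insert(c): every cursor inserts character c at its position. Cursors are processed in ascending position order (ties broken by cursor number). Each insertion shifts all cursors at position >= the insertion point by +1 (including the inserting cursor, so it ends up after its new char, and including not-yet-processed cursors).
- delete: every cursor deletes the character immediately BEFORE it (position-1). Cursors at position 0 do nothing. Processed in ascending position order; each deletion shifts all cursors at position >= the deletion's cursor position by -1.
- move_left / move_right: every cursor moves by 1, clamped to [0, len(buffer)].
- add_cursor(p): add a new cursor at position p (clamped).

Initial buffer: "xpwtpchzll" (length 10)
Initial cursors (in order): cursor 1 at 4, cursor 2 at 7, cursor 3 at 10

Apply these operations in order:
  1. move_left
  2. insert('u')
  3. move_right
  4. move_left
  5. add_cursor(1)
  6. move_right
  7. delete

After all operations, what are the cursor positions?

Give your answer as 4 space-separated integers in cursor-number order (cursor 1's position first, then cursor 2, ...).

After op 1 (move_left): buffer="xpwtpchzll" (len 10), cursors c1@3 c2@6 c3@9, authorship ..........
After op 2 (insert('u')): buffer="xpwutpcuhzlul" (len 13), cursors c1@4 c2@8 c3@12, authorship ...1...2...3.
After op 3 (move_right): buffer="xpwutpcuhzlul" (len 13), cursors c1@5 c2@9 c3@13, authorship ...1...2...3.
After op 4 (move_left): buffer="xpwutpcuhzlul" (len 13), cursors c1@4 c2@8 c3@12, authorship ...1...2...3.
After op 5 (add_cursor(1)): buffer="xpwutpcuhzlul" (len 13), cursors c4@1 c1@4 c2@8 c3@12, authorship ...1...2...3.
After op 6 (move_right): buffer="xpwutpcuhzlul" (len 13), cursors c4@2 c1@5 c2@9 c3@13, authorship ...1...2...3.
After op 7 (delete): buffer="xwupcuzlu" (len 9), cursors c4@1 c1@3 c2@6 c3@9, authorship ..1..2..3

Answer: 3 6 9 1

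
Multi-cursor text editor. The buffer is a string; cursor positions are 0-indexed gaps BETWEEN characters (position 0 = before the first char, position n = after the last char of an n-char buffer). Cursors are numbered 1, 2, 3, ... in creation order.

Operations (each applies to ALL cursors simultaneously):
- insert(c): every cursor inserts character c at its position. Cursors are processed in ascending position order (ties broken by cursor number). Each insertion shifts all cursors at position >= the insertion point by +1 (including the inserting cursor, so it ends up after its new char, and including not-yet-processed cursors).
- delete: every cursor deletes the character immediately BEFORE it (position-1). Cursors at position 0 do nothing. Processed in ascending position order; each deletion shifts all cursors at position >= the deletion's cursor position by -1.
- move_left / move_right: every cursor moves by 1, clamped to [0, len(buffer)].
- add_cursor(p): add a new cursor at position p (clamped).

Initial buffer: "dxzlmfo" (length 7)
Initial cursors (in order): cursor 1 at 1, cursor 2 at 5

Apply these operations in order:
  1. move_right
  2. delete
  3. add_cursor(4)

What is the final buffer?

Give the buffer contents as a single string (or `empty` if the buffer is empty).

After op 1 (move_right): buffer="dxzlmfo" (len 7), cursors c1@2 c2@6, authorship .......
After op 2 (delete): buffer="dzlmo" (len 5), cursors c1@1 c2@4, authorship .....
After op 3 (add_cursor(4)): buffer="dzlmo" (len 5), cursors c1@1 c2@4 c3@4, authorship .....

Answer: dzlmo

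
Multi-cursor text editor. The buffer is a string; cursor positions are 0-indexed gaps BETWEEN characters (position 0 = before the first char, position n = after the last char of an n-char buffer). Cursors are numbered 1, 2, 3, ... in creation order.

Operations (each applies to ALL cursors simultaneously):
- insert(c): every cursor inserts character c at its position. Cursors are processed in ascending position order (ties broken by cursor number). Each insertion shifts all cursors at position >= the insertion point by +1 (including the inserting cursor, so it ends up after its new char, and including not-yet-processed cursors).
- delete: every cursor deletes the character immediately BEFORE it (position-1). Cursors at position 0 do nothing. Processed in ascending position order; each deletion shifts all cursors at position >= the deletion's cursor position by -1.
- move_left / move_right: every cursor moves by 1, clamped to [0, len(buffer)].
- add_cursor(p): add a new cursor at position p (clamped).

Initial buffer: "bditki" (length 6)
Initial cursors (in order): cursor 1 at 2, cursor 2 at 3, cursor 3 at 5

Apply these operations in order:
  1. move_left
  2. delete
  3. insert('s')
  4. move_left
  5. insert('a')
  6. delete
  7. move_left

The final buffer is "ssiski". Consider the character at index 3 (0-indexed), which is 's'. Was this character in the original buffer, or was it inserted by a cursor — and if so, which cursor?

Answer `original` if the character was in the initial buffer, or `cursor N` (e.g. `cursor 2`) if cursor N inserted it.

After op 1 (move_left): buffer="bditki" (len 6), cursors c1@1 c2@2 c3@4, authorship ......
After op 2 (delete): buffer="iki" (len 3), cursors c1@0 c2@0 c3@1, authorship ...
After op 3 (insert('s')): buffer="ssiski" (len 6), cursors c1@2 c2@2 c3@4, authorship 12.3..
After op 4 (move_left): buffer="ssiski" (len 6), cursors c1@1 c2@1 c3@3, authorship 12.3..
After op 5 (insert('a')): buffer="saasiaski" (len 9), cursors c1@3 c2@3 c3@6, authorship 1122.33..
After op 6 (delete): buffer="ssiski" (len 6), cursors c1@1 c2@1 c3@3, authorship 12.3..
After op 7 (move_left): buffer="ssiski" (len 6), cursors c1@0 c2@0 c3@2, authorship 12.3..
Authorship (.=original, N=cursor N): 1 2 . 3 . .
Index 3: author = 3

Answer: cursor 3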